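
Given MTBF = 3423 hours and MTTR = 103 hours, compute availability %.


Availability = MTBF / (MTBF + MTTR)
Availability = 3423 / (3423 + 103)
Availability = 3423 / 3526
Availability = 97.0788%

97.0788%


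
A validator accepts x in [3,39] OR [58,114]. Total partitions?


Valid ranges: [3,39] and [58,114]
Class 1: x < 3 — invalid
Class 2: 3 ≤ x ≤ 39 — valid
Class 3: 39 < x < 58 — invalid (gap between ranges)
Class 4: 58 ≤ x ≤ 114 — valid
Class 5: x > 114 — invalid
Total equivalence classes: 5

5 equivalence classes


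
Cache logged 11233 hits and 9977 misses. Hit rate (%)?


Formula: hit rate = hits / (hits + misses) * 100
hit rate = 11233 / (11233 + 9977) * 100
hit rate = 11233 / 21210 * 100
hit rate = 52.96%

52.96%


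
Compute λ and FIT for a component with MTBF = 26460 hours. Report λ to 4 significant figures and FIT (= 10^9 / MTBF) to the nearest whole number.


Formula: λ = 1 / MTBF; FIT = λ × 1e9 = 1e9 / MTBF
λ = 1 / 26460 ≈ 3.779e-05 failures/hour
FIT = 1e9 / 26460 ≈ 37793 failures per 1e9 hours (nearest whole number)

λ = 3.779e-05 /h, FIT = 37793


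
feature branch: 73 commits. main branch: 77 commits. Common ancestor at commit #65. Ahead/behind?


Common ancestor: commit #65
feature commits after divergence: 73 - 65 = 8
main commits after divergence: 77 - 65 = 12
feature is 8 commits ahead of main
main is 12 commits ahead of feature

feature ahead: 8, main ahead: 12


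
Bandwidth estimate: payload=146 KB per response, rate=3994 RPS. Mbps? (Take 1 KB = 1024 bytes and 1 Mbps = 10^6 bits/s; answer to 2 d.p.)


Formula: Mbps = payload_bytes * RPS * 8 / 1e6
Payload per request = 146 KB = 146 * 1024 = 149504 bytes
Total bytes/sec = 149504 * 3994 = 597118976
Total bits/sec = 597118976 * 8 = 4776951808
Mbps = 4776951808 / 1e6 = 4776.95

4776.95 Mbps


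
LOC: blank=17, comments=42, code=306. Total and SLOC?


Total LOC = blank + comment + code
Total LOC = 17 + 42 + 306 = 365
SLOC (source only) = code = 306

Total LOC: 365, SLOC: 306


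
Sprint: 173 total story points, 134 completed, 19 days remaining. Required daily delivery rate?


Formula: Required rate = Remaining points / Days left
Remaining = 173 - 134 = 39 points
Required rate = 39 / 19 = 2.05 points/day

2.05 points/day


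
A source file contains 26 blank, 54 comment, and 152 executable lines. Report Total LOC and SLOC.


Total LOC = blank + comment + code
Total LOC = 26 + 54 + 152 = 232
SLOC (source only) = code = 152

Total LOC: 232, SLOC: 152


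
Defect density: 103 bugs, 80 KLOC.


Defect density = defects / KLOC
Defect density = 103 / 80
Defect density = 1.288 defects/KLOC

1.288 defects/KLOC


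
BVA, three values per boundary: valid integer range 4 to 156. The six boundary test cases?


Range: [4, 156]
Boundaries: just below min, min, min+1, max-1, max, just above max
Values: [3, 4, 5, 155, 156, 157]

[3, 4, 5, 155, 156, 157]


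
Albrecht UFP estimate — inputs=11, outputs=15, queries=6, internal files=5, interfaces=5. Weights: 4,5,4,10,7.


UFP = EI*4 + EO*5 + EQ*4 + ILF*10 + EIF*7
UFP = 11*4 + 15*5 + 6*4 + 5*10 + 5*7
UFP = 44 + 75 + 24 + 50 + 35
UFP = 228

228


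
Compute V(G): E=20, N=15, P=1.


Formula: V(G) = E - N + 2P
V(G) = 20 - 15 + 2*1
V(G) = 5 + 2
V(G) = 7

7


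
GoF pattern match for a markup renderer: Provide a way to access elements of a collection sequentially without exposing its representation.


This matches the Iterator pattern

Iterator


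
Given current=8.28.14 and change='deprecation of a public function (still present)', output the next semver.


Current: 8.28.14
Change category: 'deprecation of a public function (still present)' → minor bump
SemVer rule: minor bump → increment MINOR, reset PATCH to 0 (MAJOR unchanged)
New: 8.29.0

8.29.0


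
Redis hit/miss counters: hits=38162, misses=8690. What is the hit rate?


Formula: hit rate = hits / (hits + misses) * 100
hit rate = 38162 / (38162 + 8690) * 100
hit rate = 38162 / 46852 * 100
hit rate = 81.45%

81.45%


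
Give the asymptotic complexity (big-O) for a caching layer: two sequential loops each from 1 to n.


Reasoning: sequential dominates: O(n) + O(n) = O(n)
Complexity: O(n)

O(n)


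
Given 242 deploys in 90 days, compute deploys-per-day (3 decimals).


Formula: deployments per day = releases / days
= 242 / 90
= 2.689 deploys/day
(equivalently, 18.82 deploys/week)

2.689 deploys/day


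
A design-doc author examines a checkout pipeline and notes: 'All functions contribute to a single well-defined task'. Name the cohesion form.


Reasoning: Best: single purpose
Type: Functional cohesion

Functional cohesion


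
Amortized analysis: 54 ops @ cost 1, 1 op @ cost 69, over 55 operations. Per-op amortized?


Formula: Amortized cost = Total cost / Operations
Total cost = (54 * 1) + (1 * 69)
Total cost = 54 + 69 = 123
Amortized = 123 / 55 = 2.2364

2.2364


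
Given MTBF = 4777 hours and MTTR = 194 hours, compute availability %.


Availability = MTBF / (MTBF + MTTR)
Availability = 4777 / (4777 + 194)
Availability = 4777 / 4971
Availability = 96.0974%

96.0974%


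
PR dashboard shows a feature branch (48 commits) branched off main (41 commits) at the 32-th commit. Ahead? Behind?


Common ancestor: commit #32
feature commits after divergence: 48 - 32 = 16
main commits after divergence: 41 - 32 = 9
feature is 16 commits ahead of main
main is 9 commits ahead of feature

feature ahead: 16, main ahead: 9


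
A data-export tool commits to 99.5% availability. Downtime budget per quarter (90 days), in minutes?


Formula: allowed downtime = period * (100 - SLA) / 100
Period (quarter (90 days)) = 129600 minutes
Unavailability fraction = (100 - 99.5) / 100
Allowed downtime = 129600 * (100 - 99.5) / 100
Allowed downtime = 648.0 minutes

648.0 minutes


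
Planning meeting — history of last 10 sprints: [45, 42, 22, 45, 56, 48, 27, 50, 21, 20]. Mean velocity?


Formula: Avg velocity = Total points / Number of sprints
Points: [45, 42, 22, 45, 56, 48, 27, 50, 21, 20]
Sum = 45 + 42 + 22 + 45 + 56 + 48 + 27 + 50 + 21 + 20 = 376
Avg velocity = 376 / 10 = 37.6 points/sprint

37.6 points/sprint


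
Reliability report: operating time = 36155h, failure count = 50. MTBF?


Formula: MTBF = Total operating time / Number of failures
MTBF = 36155 / 50
MTBF = 723.1 hours

723.1 hours


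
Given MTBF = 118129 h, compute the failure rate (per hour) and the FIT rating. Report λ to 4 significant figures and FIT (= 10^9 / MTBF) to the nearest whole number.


Formula: λ = 1 / MTBF; FIT = λ × 1e9 = 1e9 / MTBF
λ = 1 / 118129 ≈ 8.465e-06 failures/hour
FIT = 1e9 / 118129 ≈ 8465 failures per 1e9 hours (nearest whole number)

λ = 8.465e-06 /h, FIT = 8465


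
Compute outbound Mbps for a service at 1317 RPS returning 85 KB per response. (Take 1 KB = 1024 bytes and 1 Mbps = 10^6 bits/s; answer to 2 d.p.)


Formula: Mbps = payload_bytes * RPS * 8 / 1e6
Payload per request = 85 KB = 85 * 1024 = 87040 bytes
Total bytes/sec = 87040 * 1317 = 114631680
Total bits/sec = 114631680 * 8 = 917053440
Mbps = 917053440 / 1e6 = 917.05

917.05 Mbps


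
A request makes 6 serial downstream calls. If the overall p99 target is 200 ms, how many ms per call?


Formula: per_stage = total_budget / stages
per_stage = 200 / 6
per_stage = 33.33 ms

33.33 ms


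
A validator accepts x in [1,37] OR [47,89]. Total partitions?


Valid ranges: [1,37] and [47,89]
Class 1: x < 1 — invalid
Class 2: 1 ≤ x ≤ 37 — valid
Class 3: 37 < x < 47 — invalid (gap between ranges)
Class 4: 47 ≤ x ≤ 89 — valid
Class 5: x > 89 — invalid
Total equivalence classes: 5

5 equivalence classes


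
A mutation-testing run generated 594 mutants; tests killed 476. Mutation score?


Mutation score = killed / total * 100
Mutation score = 476 / 594 * 100
Mutation score = 80.13%

80.13%


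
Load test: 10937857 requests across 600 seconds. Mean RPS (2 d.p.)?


Formula: throughput = requests / seconds
throughput = 10937857 / 600
throughput = 18229.76 requests/second

18229.76 requests/second


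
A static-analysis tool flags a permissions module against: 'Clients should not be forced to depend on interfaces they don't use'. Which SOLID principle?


This describes the Interface Segregation Principle (ISP)

Interface Segregation Principle (ISP)


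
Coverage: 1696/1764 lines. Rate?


Coverage = covered / total * 100
Coverage = 1696 / 1764 * 100
Coverage = 96.15%

96.15%


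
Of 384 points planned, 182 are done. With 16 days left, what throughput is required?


Formula: Required rate = Remaining points / Days left
Remaining = 384 - 182 = 202 points
Required rate = 202 / 16 = 12.63 points/day

12.63 points/day


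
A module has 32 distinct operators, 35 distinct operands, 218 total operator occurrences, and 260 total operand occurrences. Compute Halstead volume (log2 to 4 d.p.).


Formula: V = N * log2(η), where N = N1 + N2 and η = η1 + η2
η = 32 + 35 = 67
N = 218 + 260 = 478
log2(67) ≈ 6.0661
V = 478 * 6.0661 = 2899.60

2899.60


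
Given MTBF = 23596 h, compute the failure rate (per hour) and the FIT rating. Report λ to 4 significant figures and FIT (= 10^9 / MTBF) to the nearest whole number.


Formula: λ = 1 / MTBF; FIT = λ × 1e9 = 1e9 / MTBF
λ = 1 / 23596 ≈ 4.238e-05 failures/hour
FIT = 1e9 / 23596 ≈ 42380 failures per 1e9 hours (nearest whole number)

λ = 4.238e-05 /h, FIT = 42380


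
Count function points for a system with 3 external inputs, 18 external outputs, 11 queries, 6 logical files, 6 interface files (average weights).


UFP = EI*4 + EO*5 + EQ*4 + ILF*10 + EIF*7
UFP = 3*4 + 18*5 + 11*4 + 6*10 + 6*7
UFP = 12 + 90 + 44 + 60 + 42
UFP = 248

248


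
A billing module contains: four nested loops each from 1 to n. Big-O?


Reasoning: four levels of nesting
Complexity: O(n^4)

O(n^4)


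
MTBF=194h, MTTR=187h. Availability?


Availability = MTBF / (MTBF + MTTR)
Availability = 194 / (194 + 187)
Availability = 194 / 381
Availability = 50.9186%

50.9186%


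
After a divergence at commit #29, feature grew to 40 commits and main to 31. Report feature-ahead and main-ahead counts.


Common ancestor: commit #29
feature commits after divergence: 40 - 29 = 11
main commits after divergence: 31 - 29 = 2
feature is 11 commits ahead of main
main is 2 commits ahead of feature

feature ahead: 11, main ahead: 2


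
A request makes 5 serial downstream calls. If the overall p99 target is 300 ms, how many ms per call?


Formula: per_stage = total_budget / stages
per_stage = 300 / 5
per_stage = 60.0 ms

60.0 ms


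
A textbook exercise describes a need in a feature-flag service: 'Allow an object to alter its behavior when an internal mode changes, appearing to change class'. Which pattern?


This matches the State pattern

State


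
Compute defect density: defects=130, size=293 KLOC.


Defect density = defects / KLOC
Defect density = 130 / 293
Defect density = 0.444 defects/KLOC

0.444 defects/KLOC


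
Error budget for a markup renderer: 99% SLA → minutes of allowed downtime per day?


Formula: allowed downtime = period * (100 - SLA) / 100
Period (day) = 1440 minutes
Unavailability fraction = (100 - 99.0) / 100
Allowed downtime = 1440 * (100 - 99.0) / 100
Allowed downtime = 14.4 minutes

14.4 minutes


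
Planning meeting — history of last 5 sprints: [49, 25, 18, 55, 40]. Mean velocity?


Formula: Avg velocity = Total points / Number of sprints
Points: [49, 25, 18, 55, 40]
Sum = 49 + 25 + 18 + 55 + 40 = 187
Avg velocity = 187 / 5 = 37.4 points/sprint

37.4 points/sprint


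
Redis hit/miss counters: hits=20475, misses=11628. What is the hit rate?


Formula: hit rate = hits / (hits + misses) * 100
hit rate = 20475 / (20475 + 11628) * 100
hit rate = 20475 / 32103 * 100
hit rate = 63.78%

63.78%


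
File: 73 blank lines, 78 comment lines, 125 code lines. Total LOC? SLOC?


Total LOC = blank + comment + code
Total LOC = 73 + 78 + 125 = 276
SLOC (source only) = code = 125

Total LOC: 276, SLOC: 125


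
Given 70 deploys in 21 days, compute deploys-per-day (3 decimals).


Formula: deployments per day = releases / days
= 70 / 21
= 3.333 deploys/day
(equivalently, 23.33 deploys/week)

3.333 deploys/day


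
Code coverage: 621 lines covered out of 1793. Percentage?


Coverage = covered / total * 100
Coverage = 621 / 1793 * 100
Coverage = 34.63%

34.63%


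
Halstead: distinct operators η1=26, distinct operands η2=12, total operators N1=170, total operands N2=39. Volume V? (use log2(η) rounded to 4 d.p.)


Formula: V = N * log2(η), where N = N1 + N2 and η = η1 + η2
η = 26 + 12 = 38
N = 170 + 39 = 209
log2(38) ≈ 5.2479
V = 209 * 5.2479 = 1096.81

1096.81


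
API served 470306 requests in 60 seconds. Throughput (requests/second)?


Formula: throughput = requests / seconds
throughput = 470306 / 60
throughput = 7838.43 requests/second

7838.43 requests/second


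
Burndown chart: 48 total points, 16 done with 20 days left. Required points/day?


Formula: Required rate = Remaining points / Days left
Remaining = 48 - 16 = 32 points
Required rate = 32 / 20 = 1.6 points/day

1.6 points/day


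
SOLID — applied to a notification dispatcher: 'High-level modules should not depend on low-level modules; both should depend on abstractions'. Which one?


This describes the Dependency Inversion Principle (DIP)

Dependency Inversion Principle (DIP)


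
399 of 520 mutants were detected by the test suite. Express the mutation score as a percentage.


Mutation score = killed / total * 100
Mutation score = 399 / 520 * 100
Mutation score = 76.73%

76.73%


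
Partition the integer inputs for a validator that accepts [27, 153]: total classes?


Valid range: [27, 153]
Class 1: x < 27 — invalid
Class 2: 27 ≤ x ≤ 153 — valid
Class 3: x > 153 — invalid
Total equivalence classes: 3

3 equivalence classes


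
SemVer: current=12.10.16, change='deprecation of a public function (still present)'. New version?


Current: 12.10.16
Change category: 'deprecation of a public function (still present)' → minor bump
SemVer rule: minor bump → increment MINOR, reset PATCH to 0 (MAJOR unchanged)
New: 12.11.0

12.11.0


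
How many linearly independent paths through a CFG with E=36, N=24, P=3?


Formula: V(G) = E - N + 2P
V(G) = 36 - 24 + 2*3
V(G) = 12 + 6
V(G) = 18

18


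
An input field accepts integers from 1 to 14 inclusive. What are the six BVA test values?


Range: [1, 14]
Boundaries: just below min, min, min+1, max-1, max, just above max
Values: [0, 1, 2, 13, 14, 15]

[0, 1, 2, 13, 14, 15]


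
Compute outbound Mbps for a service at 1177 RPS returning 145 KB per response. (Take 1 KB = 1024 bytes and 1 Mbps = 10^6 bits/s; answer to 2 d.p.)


Formula: Mbps = payload_bytes * RPS * 8 / 1e6
Payload per request = 145 KB = 145 * 1024 = 148480 bytes
Total bytes/sec = 148480 * 1177 = 174760960
Total bits/sec = 174760960 * 8 = 1398087680
Mbps = 1398087680 / 1e6 = 1398.09

1398.09 Mbps


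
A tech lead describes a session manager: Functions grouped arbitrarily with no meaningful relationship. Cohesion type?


Reasoning: Worst: random grouping
Type: Coincidental cohesion

Coincidental cohesion


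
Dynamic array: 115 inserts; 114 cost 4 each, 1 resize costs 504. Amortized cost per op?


Formula: Amortized cost = Total cost / Operations
Total cost = (114 * 4) + (1 * 504)
Total cost = 456 + 504 = 960
Amortized = 960 / 115 = 8.3478

8.3478


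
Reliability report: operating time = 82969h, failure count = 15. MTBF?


Formula: MTBF = Total operating time / Number of failures
MTBF = 82969 / 15
MTBF = 5531.27 hours

5531.27 hours


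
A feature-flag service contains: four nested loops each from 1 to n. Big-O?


Reasoning: four levels of nesting
Complexity: O(n^4)

O(n^4)


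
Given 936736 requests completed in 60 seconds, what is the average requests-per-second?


Formula: throughput = requests / seconds
throughput = 936736 / 60
throughput = 15612.27 requests/second

15612.27 requests/second


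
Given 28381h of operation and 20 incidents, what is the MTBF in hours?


Formula: MTBF = Total operating time / Number of failures
MTBF = 28381 / 20
MTBF = 1419.05 hours

1419.05 hours


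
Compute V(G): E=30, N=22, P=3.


Formula: V(G) = E - N + 2P
V(G) = 30 - 22 + 2*3
V(G) = 8 + 6
V(G) = 14

14


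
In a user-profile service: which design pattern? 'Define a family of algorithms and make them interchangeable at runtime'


This matches the Strategy pattern

Strategy


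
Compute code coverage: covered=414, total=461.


Coverage = covered / total * 100
Coverage = 414 / 461 * 100
Coverage = 89.8%

89.8%


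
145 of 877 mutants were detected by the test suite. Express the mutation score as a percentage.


Mutation score = killed / total * 100
Mutation score = 145 / 877 * 100
Mutation score = 16.53%

16.53%


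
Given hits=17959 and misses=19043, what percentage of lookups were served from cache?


Formula: hit rate = hits / (hits + misses) * 100
hit rate = 17959 / (17959 + 19043) * 100
hit rate = 17959 / 37002 * 100
hit rate = 48.54%

48.54%


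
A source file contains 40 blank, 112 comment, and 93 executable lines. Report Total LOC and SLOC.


Total LOC = blank + comment + code
Total LOC = 40 + 112 + 93 = 245
SLOC (source only) = code = 93

Total LOC: 245, SLOC: 93


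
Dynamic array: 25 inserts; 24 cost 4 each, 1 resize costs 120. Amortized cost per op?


Formula: Amortized cost = Total cost / Operations
Total cost = (24 * 4) + (1 * 120)
Total cost = 96 + 120 = 216
Amortized = 216 / 25 = 8.64

8.64


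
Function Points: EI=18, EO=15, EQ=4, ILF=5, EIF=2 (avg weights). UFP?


UFP = EI*4 + EO*5 + EQ*4 + ILF*10 + EIF*7
UFP = 18*4 + 15*5 + 4*4 + 5*10 + 2*7
UFP = 72 + 75 + 16 + 50 + 14
UFP = 227

227


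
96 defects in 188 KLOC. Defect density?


Defect density = defects / KLOC
Defect density = 96 / 188
Defect density = 0.511 defects/KLOC

0.511 defects/KLOC


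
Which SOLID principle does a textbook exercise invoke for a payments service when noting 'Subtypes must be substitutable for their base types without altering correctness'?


This describes the Liskov Substitution Principle (LSP)

Liskov Substitution Principle (LSP)


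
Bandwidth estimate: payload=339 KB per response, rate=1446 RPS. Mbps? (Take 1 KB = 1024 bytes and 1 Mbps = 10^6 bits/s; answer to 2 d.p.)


Formula: Mbps = payload_bytes * RPS * 8 / 1e6
Payload per request = 339 KB = 339 * 1024 = 347136 bytes
Total bytes/sec = 347136 * 1446 = 501958656
Total bits/sec = 501958656 * 8 = 4015669248
Mbps = 4015669248 / 1e6 = 4015.67

4015.67 Mbps


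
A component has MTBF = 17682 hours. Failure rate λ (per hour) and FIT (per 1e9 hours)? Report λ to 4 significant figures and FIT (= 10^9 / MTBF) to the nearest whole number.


Formula: λ = 1 / MTBF; FIT = λ × 1e9 = 1e9 / MTBF
λ = 1 / 17682 ≈ 5.655e-05 failures/hour
FIT = 1e9 / 17682 ≈ 56555 failures per 1e9 hours (nearest whole number)

λ = 5.655e-05 /h, FIT = 56555


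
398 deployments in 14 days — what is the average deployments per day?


Formula: deployments per day = releases / days
= 398 / 14
= 28.429 deploys/day
(equivalently, 199.0 deploys/week)

28.429 deploys/day


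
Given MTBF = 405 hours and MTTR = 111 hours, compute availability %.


Availability = MTBF / (MTBF + MTTR)
Availability = 405 / (405 + 111)
Availability = 405 / 516
Availability = 78.4884%

78.4884%


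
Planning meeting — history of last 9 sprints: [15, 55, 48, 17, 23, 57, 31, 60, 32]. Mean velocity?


Formula: Avg velocity = Total points / Number of sprints
Points: [15, 55, 48, 17, 23, 57, 31, 60, 32]
Sum = 15 + 55 + 48 + 17 + 23 + 57 + 31 + 60 + 32 = 338
Avg velocity = 338 / 9 = 37.56 points/sprint

37.56 points/sprint


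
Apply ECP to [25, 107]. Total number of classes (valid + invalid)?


Valid range: [25, 107]
Class 1: x < 25 — invalid
Class 2: 25 ≤ x ≤ 107 — valid
Class 3: x > 107 — invalid
Total equivalence classes: 3

3 equivalence classes


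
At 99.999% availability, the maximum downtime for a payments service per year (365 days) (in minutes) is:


Formula: allowed downtime = period * (100 - SLA) / 100
Period (year (365 days)) = 525600 minutes
Unavailability fraction = (100 - 99.999) / 100
Allowed downtime = 525600 * (100 - 99.999) / 100
Allowed downtime = 5.256 minutes

5.256 minutes


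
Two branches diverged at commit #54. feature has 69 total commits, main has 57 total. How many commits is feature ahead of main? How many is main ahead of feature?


Common ancestor: commit #54
feature commits after divergence: 69 - 54 = 15
main commits after divergence: 57 - 54 = 3
feature is 15 commits ahead of main
main is 3 commits ahead of feature

feature ahead: 15, main ahead: 3


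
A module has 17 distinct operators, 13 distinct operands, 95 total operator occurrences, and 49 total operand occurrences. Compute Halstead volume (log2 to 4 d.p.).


Formula: V = N * log2(η), where N = N1 + N2 and η = η1 + η2
η = 17 + 13 = 30
N = 95 + 49 = 144
log2(30) ≈ 4.9069
V = 144 * 4.9069 = 706.59

706.59


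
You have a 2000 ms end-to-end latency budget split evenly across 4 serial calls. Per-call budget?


Formula: per_stage = total_budget / stages
per_stage = 2000 / 4
per_stage = 500.0 ms

500.0 ms


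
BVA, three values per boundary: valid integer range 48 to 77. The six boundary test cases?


Range: [48, 77]
Boundaries: just below min, min, min+1, max-1, max, just above max
Values: [47, 48, 49, 76, 77, 78]

[47, 48, 49, 76, 77, 78]


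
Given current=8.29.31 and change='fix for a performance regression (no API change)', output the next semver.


Current: 8.29.31
Change category: 'fix for a performance regression (no API change)' → patch bump
SemVer rule: patch bump → increment PATCH (MAJOR and MINOR unchanged)
New: 8.29.32

8.29.32


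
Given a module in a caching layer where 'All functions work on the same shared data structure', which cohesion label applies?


Reasoning: Functions share data
Type: Communicational cohesion

Communicational cohesion


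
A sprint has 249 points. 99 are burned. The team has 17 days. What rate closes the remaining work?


Formula: Required rate = Remaining points / Days left
Remaining = 249 - 99 = 150 points
Required rate = 150 / 17 = 8.82 points/day

8.82 points/day


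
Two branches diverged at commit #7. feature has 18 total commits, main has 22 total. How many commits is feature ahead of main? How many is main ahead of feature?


Common ancestor: commit #7
feature commits after divergence: 18 - 7 = 11
main commits after divergence: 22 - 7 = 15
feature is 11 commits ahead of main
main is 15 commits ahead of feature

feature ahead: 11, main ahead: 15


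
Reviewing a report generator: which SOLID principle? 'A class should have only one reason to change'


This describes the Single Responsibility Principle (SRP)

Single Responsibility Principle (SRP)


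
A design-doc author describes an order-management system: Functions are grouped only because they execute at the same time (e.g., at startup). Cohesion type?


Reasoning: Related by timing only
Type: Temporal cohesion

Temporal cohesion


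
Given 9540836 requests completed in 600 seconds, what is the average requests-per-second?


Formula: throughput = requests / seconds
throughput = 9540836 / 600
throughput = 15901.39 requests/second

15901.39 requests/second


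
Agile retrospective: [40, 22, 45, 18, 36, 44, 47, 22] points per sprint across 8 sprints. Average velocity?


Formula: Avg velocity = Total points / Number of sprints
Points: [40, 22, 45, 18, 36, 44, 47, 22]
Sum = 40 + 22 + 45 + 18 + 36 + 44 + 47 + 22 = 274
Avg velocity = 274 / 8 = 34.25 points/sprint

34.25 points/sprint


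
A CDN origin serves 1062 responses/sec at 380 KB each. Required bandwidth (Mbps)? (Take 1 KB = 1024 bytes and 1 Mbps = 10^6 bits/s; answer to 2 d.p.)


Formula: Mbps = payload_bytes * RPS * 8 / 1e6
Payload per request = 380 KB = 380 * 1024 = 389120 bytes
Total bytes/sec = 389120 * 1062 = 413245440
Total bits/sec = 413245440 * 8 = 3305963520
Mbps = 3305963520 / 1e6 = 3305.96

3305.96 Mbps


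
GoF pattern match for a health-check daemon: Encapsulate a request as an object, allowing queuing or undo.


This matches the Command pattern

Command


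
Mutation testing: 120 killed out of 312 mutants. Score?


Mutation score = killed / total * 100
Mutation score = 120 / 312 * 100
Mutation score = 38.46%

38.46%


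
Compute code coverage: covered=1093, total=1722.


Coverage = covered / total * 100
Coverage = 1093 / 1722 * 100
Coverage = 63.47%

63.47%


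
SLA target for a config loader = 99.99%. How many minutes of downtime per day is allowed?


Formula: allowed downtime = period * (100 - SLA) / 100
Period (day) = 1440 minutes
Unavailability fraction = (100 - 99.99) / 100
Allowed downtime = 1440 * (100 - 99.99) / 100
Allowed downtime = 0.144 minutes

0.144 minutes


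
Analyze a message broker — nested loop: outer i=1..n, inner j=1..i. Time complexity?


Reasoning: triangle: n(n+1)/2 ~ n^2/2
Complexity: O(n^2)

O(n^2)


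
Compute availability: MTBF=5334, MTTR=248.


Availability = MTBF / (MTBF + MTTR)
Availability = 5334 / (5334 + 248)
Availability = 5334 / 5582
Availability = 95.5571%

95.5571%


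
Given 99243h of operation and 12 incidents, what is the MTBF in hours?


Formula: MTBF = Total operating time / Number of failures
MTBF = 99243 / 12
MTBF = 8270.25 hours

8270.25 hours


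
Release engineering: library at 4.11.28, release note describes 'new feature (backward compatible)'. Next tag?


Current: 4.11.28
Change category: 'new feature (backward compatible)' → minor bump
SemVer rule: minor bump → increment MINOR, reset PATCH to 0 (MAJOR unchanged)
New: 4.12.0

4.12.0


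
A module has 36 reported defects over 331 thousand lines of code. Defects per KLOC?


Defect density = defects / KLOC
Defect density = 36 / 331
Defect density = 0.109 defects/KLOC

0.109 defects/KLOC


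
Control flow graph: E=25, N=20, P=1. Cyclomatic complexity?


Formula: V(G) = E - N + 2P
V(G) = 25 - 20 + 2*1
V(G) = 5 + 2
V(G) = 7

7


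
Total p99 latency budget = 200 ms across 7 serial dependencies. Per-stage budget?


Formula: per_stage = total_budget / stages
per_stage = 200 / 7
per_stage = 28.57 ms

28.57 ms


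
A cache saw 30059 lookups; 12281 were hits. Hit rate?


Formula: hit rate = hits / (hits + misses) * 100
hit rate = 12281 / (12281 + 17778) * 100
hit rate = 12281 / 30059 * 100
hit rate = 40.86%

40.86%


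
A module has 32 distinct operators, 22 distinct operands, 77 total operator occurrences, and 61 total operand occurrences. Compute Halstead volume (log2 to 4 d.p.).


Formula: V = N * log2(η), where N = N1 + N2 and η = η1 + η2
η = 32 + 22 = 54
N = 77 + 61 = 138
log2(54) ≈ 5.7549
V = 138 * 5.7549 = 794.18

794.18


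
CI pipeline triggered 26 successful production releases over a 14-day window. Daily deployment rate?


Formula: deployments per day = releases / days
= 26 / 14
= 1.857 deploys/day
(equivalently, 13.0 deploys/week)

1.857 deploys/day


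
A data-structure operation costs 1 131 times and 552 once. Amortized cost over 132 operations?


Formula: Amortized cost = Total cost / Operations
Total cost = (131 * 1) + (1 * 552)
Total cost = 131 + 552 = 683
Amortized = 683 / 132 = 5.1742

5.1742


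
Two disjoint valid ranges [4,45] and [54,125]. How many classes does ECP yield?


Valid ranges: [4,45] and [54,125]
Class 1: x < 4 — invalid
Class 2: 4 ≤ x ≤ 45 — valid
Class 3: 45 < x < 54 — invalid (gap between ranges)
Class 4: 54 ≤ x ≤ 125 — valid
Class 5: x > 125 — invalid
Total equivalence classes: 5

5 equivalence classes


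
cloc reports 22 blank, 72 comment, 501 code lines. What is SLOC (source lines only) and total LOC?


Total LOC = blank + comment + code
Total LOC = 22 + 72 + 501 = 595
SLOC (source only) = code = 501

Total LOC: 595, SLOC: 501


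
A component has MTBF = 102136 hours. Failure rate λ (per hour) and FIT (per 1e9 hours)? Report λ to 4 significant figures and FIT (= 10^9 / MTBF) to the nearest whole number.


Formula: λ = 1 / MTBF; FIT = λ × 1e9 = 1e9 / MTBF
λ = 1 / 102136 ≈ 9.791e-06 failures/hour
FIT = 1e9 / 102136 ≈ 9791 failures per 1e9 hours (nearest whole number)

λ = 9.791e-06 /h, FIT = 9791


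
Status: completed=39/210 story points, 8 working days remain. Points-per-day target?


Formula: Required rate = Remaining points / Days left
Remaining = 210 - 39 = 171 points
Required rate = 171 / 8 = 21.38 points/day

21.38 points/day


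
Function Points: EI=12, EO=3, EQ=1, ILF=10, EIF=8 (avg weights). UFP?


UFP = EI*4 + EO*5 + EQ*4 + ILF*10 + EIF*7
UFP = 12*4 + 3*5 + 1*4 + 10*10 + 8*7
UFP = 48 + 15 + 4 + 100 + 56
UFP = 223

223


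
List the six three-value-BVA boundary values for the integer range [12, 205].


Range: [12, 205]
Boundaries: just below min, min, min+1, max-1, max, just above max
Values: [11, 12, 13, 204, 205, 206]

[11, 12, 13, 204, 205, 206]


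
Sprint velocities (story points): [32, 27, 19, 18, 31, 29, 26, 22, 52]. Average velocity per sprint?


Formula: Avg velocity = Total points / Number of sprints
Points: [32, 27, 19, 18, 31, 29, 26, 22, 52]
Sum = 32 + 27 + 19 + 18 + 31 + 29 + 26 + 22 + 52 = 256
Avg velocity = 256 / 9 = 28.44 points/sprint

28.44 points/sprint


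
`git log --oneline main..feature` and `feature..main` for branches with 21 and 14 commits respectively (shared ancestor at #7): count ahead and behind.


Common ancestor: commit #7
feature commits after divergence: 21 - 7 = 14
main commits after divergence: 14 - 7 = 7
feature is 14 commits ahead of main
main is 7 commits ahead of feature

feature ahead: 14, main ahead: 7


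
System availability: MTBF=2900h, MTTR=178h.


Availability = MTBF / (MTBF + MTTR)
Availability = 2900 / (2900 + 178)
Availability = 2900 / 3078
Availability = 94.217%

94.217%


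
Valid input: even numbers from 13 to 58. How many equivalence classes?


Constraint: even integers in [13, 58]
Class 1: x < 13 — out-of-range invalid
Class 2: x in [13,58] but odd — wrong type invalid
Class 3: x in [13,58] and even — valid
Class 4: x > 58 — out-of-range invalid
Total equivalence classes: 4

4 equivalence classes


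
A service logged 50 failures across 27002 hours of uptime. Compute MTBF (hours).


Formula: MTBF = Total operating time / Number of failures
MTBF = 27002 / 50
MTBF = 540.04 hours

540.04 hours


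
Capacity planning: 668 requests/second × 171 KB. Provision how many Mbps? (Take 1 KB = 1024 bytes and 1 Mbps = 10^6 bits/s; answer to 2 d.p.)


Formula: Mbps = payload_bytes * RPS * 8 / 1e6
Payload per request = 171 KB = 171 * 1024 = 175104 bytes
Total bytes/sec = 175104 * 668 = 116969472
Total bits/sec = 116969472 * 8 = 935755776
Mbps = 935755776 / 1e6 = 935.76

935.76 Mbps


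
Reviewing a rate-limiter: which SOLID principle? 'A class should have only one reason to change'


This describes the Single Responsibility Principle (SRP)

Single Responsibility Principle (SRP)


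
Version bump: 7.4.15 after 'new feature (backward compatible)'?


Current: 7.4.15
Change category: 'new feature (backward compatible)' → minor bump
SemVer rule: minor bump → increment MINOR, reset PATCH to 0 (MAJOR unchanged)
New: 7.5.0

7.5.0


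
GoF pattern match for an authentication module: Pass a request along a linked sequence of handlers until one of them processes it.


This matches the Chain of Responsibility pattern

Chain of Responsibility


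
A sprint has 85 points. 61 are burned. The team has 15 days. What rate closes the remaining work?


Formula: Required rate = Remaining points / Days left
Remaining = 85 - 61 = 24 points
Required rate = 24 / 15 = 1.6 points/day

1.6 points/day


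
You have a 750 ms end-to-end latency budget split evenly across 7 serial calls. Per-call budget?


Formula: per_stage = total_budget / stages
per_stage = 750 / 7
per_stage = 107.14 ms

107.14 ms


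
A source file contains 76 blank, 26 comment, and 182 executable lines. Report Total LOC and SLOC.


Total LOC = blank + comment + code
Total LOC = 76 + 26 + 182 = 284
SLOC (source only) = code = 182

Total LOC: 284, SLOC: 182


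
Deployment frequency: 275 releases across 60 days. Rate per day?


Formula: deployments per day = releases / days
= 275 / 60
= 4.583 deploys/day
(equivalently, 32.08 deploys/week)

4.583 deploys/day


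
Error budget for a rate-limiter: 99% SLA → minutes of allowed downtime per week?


Formula: allowed downtime = period * (100 - SLA) / 100
Period (week) = 10080 minutes
Unavailability fraction = (100 - 99.0) / 100
Allowed downtime = 10080 * (100 - 99.0) / 100
Allowed downtime = 100.8 minutes

100.8 minutes


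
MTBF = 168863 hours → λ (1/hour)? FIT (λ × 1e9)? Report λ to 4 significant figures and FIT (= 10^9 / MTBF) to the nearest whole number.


Formula: λ = 1 / MTBF; FIT = λ × 1e9 = 1e9 / MTBF
λ = 1 / 168863 ≈ 5.922e-06 failures/hour
FIT = 1e9 / 168863 ≈ 5922 failures per 1e9 hours (nearest whole number)

λ = 5.922e-06 /h, FIT = 5922


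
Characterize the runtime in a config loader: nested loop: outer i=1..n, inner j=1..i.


Reasoning: triangle: n(n+1)/2 ~ n^2/2
Complexity: O(n^2)

O(n^2)


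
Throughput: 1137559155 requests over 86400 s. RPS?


Formula: throughput = requests / seconds
throughput = 1137559155 / 86400
throughput = 13166.19 requests/second

13166.19 requests/second


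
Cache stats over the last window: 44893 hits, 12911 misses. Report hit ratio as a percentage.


Formula: hit rate = hits / (hits + misses) * 100
hit rate = 44893 / (44893 + 12911) * 100
hit rate = 44893 / 57804 * 100
hit rate = 77.66%

77.66%


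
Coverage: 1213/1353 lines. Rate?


Coverage = covered / total * 100
Coverage = 1213 / 1353 * 100
Coverage = 89.65%

89.65%


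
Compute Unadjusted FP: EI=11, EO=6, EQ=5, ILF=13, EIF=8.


UFP = EI*4 + EO*5 + EQ*4 + ILF*10 + EIF*7
UFP = 11*4 + 6*5 + 5*4 + 13*10 + 8*7
UFP = 44 + 30 + 20 + 130 + 56
UFP = 280

280


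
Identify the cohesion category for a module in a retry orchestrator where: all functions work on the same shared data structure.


Reasoning: Functions share data
Type: Communicational cohesion

Communicational cohesion


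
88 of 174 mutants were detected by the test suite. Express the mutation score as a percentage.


Mutation score = killed / total * 100
Mutation score = 88 / 174 * 100
Mutation score = 50.57%

50.57%


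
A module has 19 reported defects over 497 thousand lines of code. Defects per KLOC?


Defect density = defects / KLOC
Defect density = 19 / 497
Defect density = 0.038 defects/KLOC

0.038 defects/KLOC


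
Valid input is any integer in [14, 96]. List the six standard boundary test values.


Range: [14, 96]
Boundaries: just below min, min, min+1, max-1, max, just above max
Values: [13, 14, 15, 95, 96, 97]

[13, 14, 15, 95, 96, 97]


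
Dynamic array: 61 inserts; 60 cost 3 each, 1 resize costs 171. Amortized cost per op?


Formula: Amortized cost = Total cost / Operations
Total cost = (60 * 3) + (1 * 171)
Total cost = 180 + 171 = 351
Amortized = 351 / 61 = 5.7541

5.7541


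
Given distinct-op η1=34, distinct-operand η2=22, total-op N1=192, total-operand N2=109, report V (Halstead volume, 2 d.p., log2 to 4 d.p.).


Formula: V = N * log2(η), where N = N1 + N2 and η = η1 + η2
η = 34 + 22 = 56
N = 192 + 109 = 301
log2(56) ≈ 5.8074
V = 301 * 5.8074 = 1748.03

1748.03


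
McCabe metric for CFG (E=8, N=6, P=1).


Formula: V(G) = E - N + 2P
V(G) = 8 - 6 + 2*1
V(G) = 2 + 2
V(G) = 4

4


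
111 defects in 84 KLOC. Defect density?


Defect density = defects / KLOC
Defect density = 111 / 84
Defect density = 1.321 defects/KLOC

1.321 defects/KLOC


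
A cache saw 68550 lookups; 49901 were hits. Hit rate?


Formula: hit rate = hits / (hits + misses) * 100
hit rate = 49901 / (49901 + 18649) * 100
hit rate = 49901 / 68550 * 100
hit rate = 72.8%

72.8%


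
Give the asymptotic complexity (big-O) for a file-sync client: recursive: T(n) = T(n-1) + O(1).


Reasoning: linear recursion with constant work per frame
Complexity: O(n)

O(n)


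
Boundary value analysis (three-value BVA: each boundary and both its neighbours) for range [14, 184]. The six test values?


Range: [14, 184]
Boundaries: just below min, min, min+1, max-1, max, just above max
Values: [13, 14, 15, 183, 184, 185]

[13, 14, 15, 183, 184, 185]


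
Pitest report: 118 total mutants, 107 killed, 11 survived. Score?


Mutation score = killed / total * 100
Mutation score = 107 / 118 * 100
Mutation score = 90.68%

90.68%


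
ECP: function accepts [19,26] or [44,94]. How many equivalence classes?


Valid ranges: [19,26] and [44,94]
Class 1: x < 19 — invalid
Class 2: 19 ≤ x ≤ 26 — valid
Class 3: 26 < x < 44 — invalid (gap between ranges)
Class 4: 44 ≤ x ≤ 94 — valid
Class 5: x > 94 — invalid
Total equivalence classes: 5

5 equivalence classes


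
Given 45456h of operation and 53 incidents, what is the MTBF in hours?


Formula: MTBF = Total operating time / Number of failures
MTBF = 45456 / 53
MTBF = 857.66 hours

857.66 hours


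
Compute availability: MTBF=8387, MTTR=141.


Availability = MTBF / (MTBF + MTTR)
Availability = 8387 / (8387 + 141)
Availability = 8387 / 8528
Availability = 98.3466%

98.3466%


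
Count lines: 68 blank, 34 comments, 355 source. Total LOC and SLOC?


Total LOC = blank + comment + code
Total LOC = 68 + 34 + 355 = 457
SLOC (source only) = code = 355

Total LOC: 457, SLOC: 355


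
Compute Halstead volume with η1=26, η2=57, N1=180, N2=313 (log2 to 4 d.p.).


Formula: V = N * log2(η), where N = N1 + N2 and η = η1 + η2
η = 26 + 57 = 83
N = 180 + 313 = 493
log2(83) ≈ 6.3750
V = 493 * 6.3750 = 3142.88

3142.88


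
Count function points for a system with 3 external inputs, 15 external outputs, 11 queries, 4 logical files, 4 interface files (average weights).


UFP = EI*4 + EO*5 + EQ*4 + ILF*10 + EIF*7
UFP = 3*4 + 15*5 + 11*4 + 4*10 + 4*7
UFP = 12 + 75 + 44 + 40 + 28
UFP = 199

199


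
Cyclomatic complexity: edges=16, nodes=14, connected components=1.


Formula: V(G) = E - N + 2P
V(G) = 16 - 14 + 2*1
V(G) = 2 + 2
V(G) = 4

4


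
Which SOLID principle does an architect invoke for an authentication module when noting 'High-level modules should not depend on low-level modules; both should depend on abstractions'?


This describes the Dependency Inversion Principle (DIP)

Dependency Inversion Principle (DIP)


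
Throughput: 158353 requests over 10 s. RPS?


Formula: throughput = requests / seconds
throughput = 158353 / 10
throughput = 15835.3 requests/second

15835.3 requests/second


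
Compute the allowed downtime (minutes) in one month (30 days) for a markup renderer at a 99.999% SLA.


Formula: allowed downtime = period * (100 - SLA) / 100
Period (month (30 days)) = 43200 minutes
Unavailability fraction = (100 - 99.999) / 100
Allowed downtime = 43200 * (100 - 99.999) / 100
Allowed downtime = 0.432 minutes

0.432 minutes


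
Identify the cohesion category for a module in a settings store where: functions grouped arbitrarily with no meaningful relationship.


Reasoning: Worst: random grouping
Type: Coincidental cohesion

Coincidental cohesion


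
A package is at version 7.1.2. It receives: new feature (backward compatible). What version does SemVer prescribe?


Current: 7.1.2
Change category: 'new feature (backward compatible)' → minor bump
SemVer rule: minor bump → increment MINOR, reset PATCH to 0 (MAJOR unchanged)
New: 7.2.0

7.2.0
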